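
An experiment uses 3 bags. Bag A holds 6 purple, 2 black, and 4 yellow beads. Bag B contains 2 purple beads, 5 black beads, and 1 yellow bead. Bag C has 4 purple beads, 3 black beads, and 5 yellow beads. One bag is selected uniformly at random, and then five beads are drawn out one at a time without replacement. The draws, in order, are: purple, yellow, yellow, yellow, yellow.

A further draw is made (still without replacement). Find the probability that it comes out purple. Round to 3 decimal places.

Compute the likelihood of the observed sequence for each case: P(data | bag A) = (6/12)(4/11)(3/10)(2/9)(1/8) = 0.0015152; P(data | bag B) = (2/8)(1/7)(0/6) = 0; P(data | bag C) = (4/12)(5/11)(4/10)(3/9)(2/8) = 0.0050505.
Weighting by the prior gives 1/3 · 0.0015152 = 0.00050505, 1/3 · 0 = 0, 1/3 · 0.0050505 = 0.0016835; these sum to 0.0021886.
The posterior is then P(bag A | data) = 0.23077, P(bag B | data) = 0, P(bag C | data) = 0.76923.
So P(purple next | data) = Σ P(purple next | H) P(H | data) = (5/7)(0.23077) + (3/7)(0.76923) = 0.49451.

0.495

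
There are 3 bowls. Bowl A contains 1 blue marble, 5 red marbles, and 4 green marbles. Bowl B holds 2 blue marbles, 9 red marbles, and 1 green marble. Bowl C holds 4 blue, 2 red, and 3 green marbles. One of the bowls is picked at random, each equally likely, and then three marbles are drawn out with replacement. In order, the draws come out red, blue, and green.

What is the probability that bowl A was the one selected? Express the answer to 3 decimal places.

0.316

Under each hypothesis, the probability of the observed sequence is: P(data | bowl A) = (5/10)(1/10)(4/10) = 0.02; P(data | bowl B) = (9/12)(2/12)(1/12) = 0.010417; P(data | bowl C) = (2/9)(4/9)(3/9) = 0.032922.
Weighting by the prior gives 1/3 · 0.02 = 0.0066667, 1/3 · 0.010417 = 0.0034722, 1/3 · 0.032922 = 0.010974; these sum to 0.021113.
So P(bowl A | data) = (0.0066667) / (0.021113) = 0.31576.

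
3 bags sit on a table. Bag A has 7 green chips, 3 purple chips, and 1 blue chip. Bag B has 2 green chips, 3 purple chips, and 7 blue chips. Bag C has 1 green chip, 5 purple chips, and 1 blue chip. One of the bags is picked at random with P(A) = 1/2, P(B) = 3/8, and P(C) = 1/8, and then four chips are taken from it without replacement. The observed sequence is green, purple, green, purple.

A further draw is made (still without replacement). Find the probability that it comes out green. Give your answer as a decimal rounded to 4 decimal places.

0.6977

Compute the likelihood of the observed sequence for each case: P(data | bag A) = (7/11)(3/10)(6/9)(2/8) = 0.031818; P(data | bag B) = (2/12)(3/11)(1/10)(2/9) = 0.0010101; P(data | bag C) = (1/7)(5/6)(0/5) = 0.
Multiplying each by its prior: 1/2 · 0.031818 = 0.015909, 3/8 · 0.0010101 = 0.00037879, 1/8 · 0 = 0; these sum to 0.016288.
The posterior is then P(bag A | data) = 0.97674, P(bag B | data) = 0.023256, P(bag C | data) = 0.
So P(green next | data) = Σ P(green next | H) P(H | data) = (5/7)(0.97674) + (0)(0.023256) = 0.69767.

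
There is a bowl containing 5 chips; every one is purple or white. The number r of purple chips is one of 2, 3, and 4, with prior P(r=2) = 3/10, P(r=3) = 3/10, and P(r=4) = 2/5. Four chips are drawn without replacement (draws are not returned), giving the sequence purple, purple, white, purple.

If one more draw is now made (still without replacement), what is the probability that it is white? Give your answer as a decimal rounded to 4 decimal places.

The likelihood of the observed sequence under each hypothesis: P(data | r = 2) = (2/5)(1/4)(3/3)(0/2) = 0; P(data | r = 3) = (3/5)(2/4)(2/3)(1/2) = 1/10; P(data | r = 4) = (4/5)(3/4)(1/3)(2/2) = 1/5.
Weighting by the prior gives 3/10 · 0 = 0, 3/10 · 1/10 = 3/100, 2/5 · 1/5 = 2/25; summing to 11/100.
Dividing through by the total gives posterior P(r = 2 | data) = 0, P(r = 3 | data) = 3/11, P(r = 4 | data) = 8/11.
So P(white next | data) = Σ P(white next | H) P(H | data) = (1)(3/11) + (0)(8/11) = 3/11.

0.2727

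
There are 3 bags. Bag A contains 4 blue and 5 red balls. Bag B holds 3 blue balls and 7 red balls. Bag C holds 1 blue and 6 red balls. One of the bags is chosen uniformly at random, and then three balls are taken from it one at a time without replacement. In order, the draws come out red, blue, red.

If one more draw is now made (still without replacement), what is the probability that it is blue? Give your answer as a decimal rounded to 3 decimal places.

The likelihood of the observed sequence under each hypothesis: P(data | bag A) = (5/9)(4/8)(4/7) = 0.15873; P(data | bag B) = (7/10)(3/9)(6/8) = 0.175; P(data | bag C) = (6/7)(1/6)(5/5) = 0.14286.
Multiplying each by its prior: 1/3 · 0.15873 = 0.05291, 1/3 · 0.175 = 0.058333, 1/3 · 0.14286 = 0.047619; these sum to 0.15886.
Normalising, the posterior is P(bag A | data) = 0.33306, P(bag B | data) = 0.36719, P(bag C | data) = 0.29975.
The predictive probability is P(blue next | data) = (1/2)(0.33306) + (2/7)(0.36719) + (0)(0.29975) = 0.27144.

0.271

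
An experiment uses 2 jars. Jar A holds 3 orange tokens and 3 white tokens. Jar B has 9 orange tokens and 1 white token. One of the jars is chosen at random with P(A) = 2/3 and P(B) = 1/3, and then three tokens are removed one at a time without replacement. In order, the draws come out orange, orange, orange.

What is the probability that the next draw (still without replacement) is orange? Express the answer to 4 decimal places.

For each hypothesis, P(data | H) works out to: P(data | jar A) = (3/6)(2/5)(1/4) = 1/20; P(data | jar B) = (9/10)(8/9)(7/8) = 7/10.
The prior-weighted likelihoods are 2/3 · 1/20 = 1/30, 1/3 · 7/10 = 7/30; with total 4/15.
Dividing through by the total gives posterior P(jar A | data) = 1/8, P(jar B | data) = 7/8.
The predictive probability is P(orange next | data) = (0)(1/8) + (6/7)(7/8) = 3/4.

0.7500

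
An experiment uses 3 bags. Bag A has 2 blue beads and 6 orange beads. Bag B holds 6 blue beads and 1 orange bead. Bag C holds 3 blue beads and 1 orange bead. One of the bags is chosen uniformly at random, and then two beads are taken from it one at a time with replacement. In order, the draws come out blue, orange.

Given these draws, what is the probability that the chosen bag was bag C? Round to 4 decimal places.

For each hypothesis, P(data | H) works out to: P(data | bag A) = (2/8)(6/8) = 3/16; P(data | bag B) = (6/7)(1/7) = 6/49; P(data | bag C) = (3/4)(1/4) = 3/16.
Multiplying each by its prior: 1/3 · 3/16 = 1/16, 1/3 · 6/49 = 2/49, 1/3 · 3/16 = 1/16; these sum to 65/392.
Hence P(bag C | data) = (1/16) / (65/392) = 49/130.

0.3769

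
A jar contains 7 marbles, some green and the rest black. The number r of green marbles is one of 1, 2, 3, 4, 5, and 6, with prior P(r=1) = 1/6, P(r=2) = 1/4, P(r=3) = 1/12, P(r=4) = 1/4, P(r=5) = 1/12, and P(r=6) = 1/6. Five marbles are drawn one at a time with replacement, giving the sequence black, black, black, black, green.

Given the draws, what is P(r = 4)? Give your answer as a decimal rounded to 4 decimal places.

0.1189

For each hypothesis, P(data | H) works out to: P(data | r = 1) = (6/7)(6/7)(6/7)(6/7)(1/7) = 0.077111; P(data | r = 2) = (5/7)(5/7)(5/7)(5/7)(2/7) = 0.074374; P(data | r = 3) = (4/7)(4/7)(4/7)(4/7)(3/7) = 0.045695; P(data | r = 4) = (3/7)(3/7)(3/7)(3/7)(4/7) = 0.019278; P(data | r = 5) = (2/7)(2/7)(2/7)(2/7)(5/7) = 0.0047599; P(data | r = 6) = (1/7)(1/7)(1/7)(1/7)(6/7) = 0.00035699.
The prior-weighted likelihoods are 1/6 · 0.077111 = 0.012852, 1/4 · 0.074374 = 0.018593, 1/12 · 0.045695 = 0.0038079, 1/4 · 0.019278 = 0.0048194, 1/12 · 0.0047599 = 0.00039666, 1/6 · 0.00035699 = 5.9499e-05; with total 0.040529.
Therefore the posterior P(r = 4 | data) = (0.0048194) / (0.040529) = 0.11891.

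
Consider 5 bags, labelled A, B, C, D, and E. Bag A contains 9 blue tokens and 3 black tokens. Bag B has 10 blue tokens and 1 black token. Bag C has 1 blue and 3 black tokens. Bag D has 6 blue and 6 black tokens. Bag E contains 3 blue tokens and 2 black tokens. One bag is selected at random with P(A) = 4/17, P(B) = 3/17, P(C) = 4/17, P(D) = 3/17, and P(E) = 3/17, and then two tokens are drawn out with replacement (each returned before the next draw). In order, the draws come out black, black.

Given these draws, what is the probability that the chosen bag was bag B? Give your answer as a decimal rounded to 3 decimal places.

Under each hypothesis, the probability of the observed sequence is: P(data | bag A) = (3/12)(3/12) = 0.0625; P(data | bag B) = (1/11)(1/11) = 0.0082645; P(data | bag C) = (3/4)(3/4) = 0.5625; P(data | bag D) = (6/12)(6/12) = 0.25; P(data | bag E) = (2/5)(2/5) = 0.16.
Weighting by the prior gives 4/17 · 0.0625 = 0.014706, 3/17 · 0.0082645 = 0.0014584, 4/17 · 0.5625 = 0.13235, 3/17 · 0.25 = 0.044118, 3/17 · 0.16 = 0.028235; summing to 0.22087.
By Bayes' rule, P(bag B | data) = (0.0014584) / (0.22087) = 0.0066031.

0.007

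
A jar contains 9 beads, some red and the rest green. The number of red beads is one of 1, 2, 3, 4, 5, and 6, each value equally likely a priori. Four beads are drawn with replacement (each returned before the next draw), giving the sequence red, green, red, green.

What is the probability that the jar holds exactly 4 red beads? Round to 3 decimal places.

The likelihood of the observed sequence under each hypothesis: P(data | r = 1) = (1/9)(8/9)(1/9)(8/9) = 0.0097546; P(data | r = 2) = (2/9)(7/9)(2/9)(7/9) = 0.029873; P(data | r = 3) = (3/9)(6/9)(3/9)(6/9) = 0.049383; P(data | r = 4) = (4/9)(5/9)(4/9)(5/9) = 0.060966; P(data | r = 5) = (5/9)(4/9)(5/9)(4/9) = 0.060966; P(data | r = 6) = (6/9)(3/9)(6/9)(3/9) = 0.049383.
Multiplying each by its prior: 1/6 · 0.0097546 = 0.0016258, 1/6 · 0.029873 = 0.0049789, 1/6 · 0.049383 = 0.0082305, 1/6 · 0.060966 = 0.010161, 1/6 · 0.060966 = 0.010161, 1/6 · 0.049383 = 0.0082305; these sum to 0.043388.
Therefore the posterior P(r = 4 | data) = (0.010161) / (0.043388) = 0.23419.

0.234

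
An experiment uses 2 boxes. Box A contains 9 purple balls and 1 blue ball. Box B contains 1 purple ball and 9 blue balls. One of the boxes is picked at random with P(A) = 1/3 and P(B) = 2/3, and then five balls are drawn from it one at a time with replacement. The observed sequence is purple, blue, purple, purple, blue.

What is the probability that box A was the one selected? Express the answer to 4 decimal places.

Compute the likelihood of the observed sequence for each case: P(data | box A) = (9/10)(1/10)(9/10)(9/10)(1/10) = 0.00729; P(data | box B) = (1/10)(9/10)(1/10)(1/10)(9/10) = 0.00081.
The prior-weighted likelihoods are 1/3 · 0.00729 = 0.00243, 2/3 · 0.00081 = 0.00054; these sum to 0.00297.
Hence P(box A | data) = (0.00243) / (0.00297) = 0.81818.

0.8182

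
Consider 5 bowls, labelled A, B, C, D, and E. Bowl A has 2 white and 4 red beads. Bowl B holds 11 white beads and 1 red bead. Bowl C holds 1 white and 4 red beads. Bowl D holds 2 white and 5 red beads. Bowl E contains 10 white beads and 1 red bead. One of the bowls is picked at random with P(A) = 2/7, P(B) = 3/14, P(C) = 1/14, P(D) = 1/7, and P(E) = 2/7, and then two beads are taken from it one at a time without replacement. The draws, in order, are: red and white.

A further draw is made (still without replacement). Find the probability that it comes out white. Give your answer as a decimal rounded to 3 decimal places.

For each hypothesis, P(data | H) works out to: P(data | bowl A) = (4/6)(2/5) = 0.26667; P(data | bowl B) = (1/12)(11/11) = 0.083333; P(data | bowl C) = (4/5)(1/4) = 0.2; P(data | bowl D) = (5/7)(2/6) = 0.2381; P(data | bowl E) = (1/11)(10/10) = 0.090909.
Weighting by the prior gives 2/7 · 0.26667 = 0.07619, 3/14 · 0.083333 = 0.017857, 1/14 · 0.2 = 0.014286, 1/7 · 0.2381 = 0.034014, 2/7 · 0.090909 = 0.025974; these sum to 0.16832.
Dividing through by the total gives posterior P(bowl A | data) = 0.45265, P(bowl B | data) = 0.10609, P(bowl C | data) = 0.084872, P(bowl D | data) = 0.20208, P(bowl E | data) = 0.15431.
The predictive probability is P(white next | data) = (1/4)(0.45265) + (1)(0.10609) + (0)(0.084872) + (1/5)(0.20208) + (1)(0.15431) = 0.41398.

0.414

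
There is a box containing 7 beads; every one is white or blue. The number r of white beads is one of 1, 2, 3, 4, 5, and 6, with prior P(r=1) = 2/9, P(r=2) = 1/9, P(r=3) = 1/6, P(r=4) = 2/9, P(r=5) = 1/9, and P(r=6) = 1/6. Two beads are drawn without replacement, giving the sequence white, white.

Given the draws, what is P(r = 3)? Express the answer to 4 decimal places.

The likelihood of the observed sequence under each hypothesis: P(data | r = 1) = (1/7)(0/6) = 0; P(data | r = 2) = (2/7)(1/6) = 1/21; P(data | r = 3) = (3/7)(2/6) = 1/7; P(data | r = 4) = (4/7)(3/6) = 2/7; P(data | r = 5) = (5/7)(4/6) = 10/21; P(data | r = 6) = (6/7)(5/6) = 5/7.
Weighting by the prior gives 2/9 · 0 = 0, 1/9 · 1/21 = 1/189, 1/6 · 1/7 = 1/42, 2/9 · 2/7 = 4/63, 1/9 · 10/21 = 10/189, 1/6 · 5/7 = 5/42; with total 50/189.
So P(r = 3 | data) = (1/42) / (50/189) = 9/100.

0.0900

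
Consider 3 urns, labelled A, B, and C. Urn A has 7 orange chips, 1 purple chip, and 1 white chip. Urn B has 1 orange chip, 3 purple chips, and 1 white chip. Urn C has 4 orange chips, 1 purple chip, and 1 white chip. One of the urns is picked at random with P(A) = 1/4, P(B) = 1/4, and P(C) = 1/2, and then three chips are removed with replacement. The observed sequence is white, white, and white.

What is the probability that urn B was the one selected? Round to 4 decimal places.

0.4294

Compute the likelihood of the observed sequence for each case: P(data | urn A) = (1/9)(1/9)(1/9) = 0.0013717; P(data | urn B) = (1/5)(1/5)(1/5) = 0.008; P(data | urn C) = (1/6)(1/6)(1/6) = 0.0046296.
Weighting by the prior gives 1/4 · 0.0013717 = 0.00034294, 1/4 · 0.008 = 0.002, 1/2 · 0.0046296 = 0.0023148; summing to 0.0046578.
Hence P(urn B | data) = (0.002) / (0.0046578) = 0.42939.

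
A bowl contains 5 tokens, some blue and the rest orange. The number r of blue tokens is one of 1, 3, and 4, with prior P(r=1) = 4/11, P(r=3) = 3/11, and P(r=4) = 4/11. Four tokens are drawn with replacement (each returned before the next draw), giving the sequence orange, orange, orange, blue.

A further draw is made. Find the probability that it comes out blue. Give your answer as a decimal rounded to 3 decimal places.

Compute the likelihood of the observed sequence for each case: P(data | r = 1) = (4/5)(4/5)(4/5)(1/5) = 0.1024; P(data | r = 3) = (2/5)(2/5)(2/5)(3/5) = 0.0384; P(data | r = 4) = (1/5)(1/5)(1/5)(4/5) = 0.0064.
Weighting by the prior gives 4/11 · 0.1024 = 0.037236, 3/11 · 0.0384 = 0.010473, 4/11 · 0.0064 = 0.0023273; with total 0.050036.
Normalising, the posterior is P(r = 1 | data) = 0.74419, P(r = 3 | data) = 0.2093, P(r = 4 | data) = 0.046512.
Averaging over the posterior, P(blue next | data) = (1/5)(0.74419) + (3/5)(0.2093) + (4/5)(0.046512) = 0.31163.

0.312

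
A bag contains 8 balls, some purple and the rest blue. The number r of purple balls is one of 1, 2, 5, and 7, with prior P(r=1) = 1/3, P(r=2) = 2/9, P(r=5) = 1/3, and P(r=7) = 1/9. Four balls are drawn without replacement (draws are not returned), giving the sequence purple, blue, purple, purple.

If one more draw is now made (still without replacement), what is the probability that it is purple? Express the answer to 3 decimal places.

0.640

Under each hypothesis, the probability of the observed sequence is: P(data | r = 1) = (1/8)(7/7)(0/6) = 0; P(data | r = 2) = (2/8)(6/7)(1/6)(0/5) = 0; P(data | r = 5) = (5/8)(3/7)(4/6)(3/5) = 3/28; P(data | r = 7) = (7/8)(1/7)(6/6)(5/5) = 1/8.
Multiplying each by its prior: 1/3 · 0 = 0, 2/9 · 0 = 0, 1/3 · 3/28 = 1/28, 1/9 · 1/8 = 1/72; these sum to 25/504.
Normalising, the posterior is P(r = 1 | data) = 0, P(r = 2 | data) = 0, P(r = 5 | data) = 18/25, P(r = 7 | data) = 7/25.
The predictive probability is P(purple next | data) = (1/2)(18/25) + (1)(7/25) = 16/25.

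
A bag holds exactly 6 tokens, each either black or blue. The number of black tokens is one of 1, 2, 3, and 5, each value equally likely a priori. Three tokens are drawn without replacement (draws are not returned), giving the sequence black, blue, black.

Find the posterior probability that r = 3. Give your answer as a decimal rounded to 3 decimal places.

For each hypothesis, P(data | H) works out to: P(data | r = 1) = (1/6)(5/5)(0/4) = 0; P(data | r = 2) = (2/6)(4/5)(1/4) = 1/15; P(data | r = 3) = (3/6)(3/5)(2/4) = 3/20; P(data | r = 5) = (5/6)(1/5)(4/4) = 1/6.
Weighting by the prior gives 1/4 · 0 = 0, 1/4 · 1/15 = 1/60, 1/4 · 3/20 = 3/80, 1/4 · 1/6 = 1/24; these sum to 23/240.
So P(r = 3 | data) = (3/80) / (23/240) = 9/23.

0.391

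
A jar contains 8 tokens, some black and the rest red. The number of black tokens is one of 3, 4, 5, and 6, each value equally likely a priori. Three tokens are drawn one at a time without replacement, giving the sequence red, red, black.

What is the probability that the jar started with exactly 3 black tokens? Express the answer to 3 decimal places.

0.400

Under each hypothesis, the probability of the observed sequence is: P(data | r = 3) = (5/8)(4/7)(3/6) = 5/28; P(data | r = 4) = (4/8)(3/7)(4/6) = 1/7; P(data | r = 5) = (3/8)(2/7)(5/6) = 5/56; P(data | r = 6) = (2/8)(1/7)(6/6) = 1/28.
Weighting by the prior gives 1/4 · 5/28 = 5/112, 1/4 · 1/7 = 1/28, 1/4 · 5/56 = 5/224, 1/4 · 1/28 = 1/112; summing to 25/224.
Therefore the posterior P(r = 3 | data) = (5/112) / (25/224) = 2/5.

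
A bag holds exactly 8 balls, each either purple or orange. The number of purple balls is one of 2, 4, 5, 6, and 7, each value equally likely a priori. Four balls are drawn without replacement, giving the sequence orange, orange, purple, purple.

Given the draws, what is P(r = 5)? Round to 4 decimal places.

Under each hypothesis, the probability of the observed sequence is: P(data | r = 2) = (6/8)(5/7)(2/6)(1/5) = 1/28; P(data | r = 4) = (4/8)(3/7)(4/6)(3/5) = 3/35; P(data | r = 5) = (3/8)(2/7)(5/6)(4/5) = 1/14; P(data | r = 6) = (2/8)(1/7)(6/6)(5/5) = 1/28; P(data | r = 7) = (1/8)(0/7) = 0.
Weighting by the prior gives 1/5 · 1/28 = 1/140, 1/5 · 3/35 = 3/175, 1/5 · 1/14 = 1/70, 1/5 · 1/28 = 1/140, 1/5 · 0 = 0; summing to 8/175.
So P(r = 5 | data) = (1/70) / (8/175) = 5/16.

0.3125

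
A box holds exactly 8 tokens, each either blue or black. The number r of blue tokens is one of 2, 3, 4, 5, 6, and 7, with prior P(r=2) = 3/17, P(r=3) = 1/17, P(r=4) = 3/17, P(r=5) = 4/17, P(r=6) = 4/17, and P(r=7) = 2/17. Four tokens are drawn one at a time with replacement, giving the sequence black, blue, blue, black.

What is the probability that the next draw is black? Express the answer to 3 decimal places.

0.448

Compute the likelihood of the observed sequence for each case: P(data | r = 2) = (6/8)(2/8)(2/8)(6/8) = 0.035156; P(data | r = 3) = (5/8)(3/8)(3/8)(5/8) = 0.054932; P(data | r = 4) = (4/8)(4/8)(4/8)(4/8) = 0.0625; P(data | r = 5) = (3/8)(5/8)(5/8)(3/8) = 0.054932; P(data | r = 6) = (2/8)(6/8)(6/8)(2/8) = 0.035156; P(data | r = 7) = (1/8)(7/8)(7/8)(1/8) = 0.011963.
The prior-weighted likelihoods are 3/17 · 0.035156 = 0.006204, 1/17 · 0.054932 = 0.0032313, 3/17 · 0.0625 = 0.011029, 4/17 · 0.054932 = 0.012925, 4/17 · 0.035156 = 0.0082721, 2/17 · 0.011963 = 0.0014074; these sum to 0.043069.
The posterior is then P(r = 2 | data) = 0.14405, P(r = 3 | data) = 0.075025, P(r = 4 | data) = 0.25609, P(r = 5 | data) = 0.3001, P(r = 6 | data) = 0.19206, P(r = 7 | data) = 0.032678.
The predictive probability is P(black next | data) = (3/4)(0.14405) + (5/8)(0.075025) + (1/2)(0.25609) + (3/8)(0.3001) + (1/4)(0.19206) + (1/8)(0.032678) = 0.44761.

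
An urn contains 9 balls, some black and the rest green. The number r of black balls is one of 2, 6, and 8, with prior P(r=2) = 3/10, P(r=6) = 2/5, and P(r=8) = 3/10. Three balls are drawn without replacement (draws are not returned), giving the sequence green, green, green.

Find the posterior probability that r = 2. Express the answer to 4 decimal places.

For each hypothesis, P(data | H) works out to: P(data | r = 2) = (7/9)(6/8)(5/7) = 5/12; P(data | r = 6) = (3/9)(2/8)(1/7) = 1/84; P(data | r = 8) = (1/9)(0/8) = 0.
Weighting by the prior gives 3/10 · 5/12 = 1/8, 2/5 · 1/84 = 1/210, 3/10 · 0 = 0; summing to 109/840.
So P(r = 2 | data) = (1/8) / (109/840) = 105/109.

0.9633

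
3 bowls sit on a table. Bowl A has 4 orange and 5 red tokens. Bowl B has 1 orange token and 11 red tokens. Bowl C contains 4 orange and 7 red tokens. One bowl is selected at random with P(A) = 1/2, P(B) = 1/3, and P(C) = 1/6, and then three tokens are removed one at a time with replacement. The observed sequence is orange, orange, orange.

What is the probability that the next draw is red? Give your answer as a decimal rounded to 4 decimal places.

0.5693

For each hypothesis, P(data | H) works out to: P(data | bowl A) = (4/9)(4/9)(4/9) = 0.087791; P(data | bowl B) = (1/12)(1/12)(1/12) = 0.0005787; P(data | bowl C) = (4/11)(4/11)(4/11) = 0.048084.
Multiplying each by its prior: 1/2 · 0.087791 = 0.043896, 1/3 · 0.0005787 = 0.0001929, 1/6 · 0.048084 = 0.008014; summing to 0.052103.
Normalising, the posterior is P(bowl A | data) = 0.84249, P(bowl B | data) = 0.0037023, P(bowl C | data) = 0.15381.
So P(red next | data) = Σ P(red next | H) P(H | data) = (5/9)(0.84249) + (11/12)(0.0037023) + (7/11)(0.15381) = 0.56932.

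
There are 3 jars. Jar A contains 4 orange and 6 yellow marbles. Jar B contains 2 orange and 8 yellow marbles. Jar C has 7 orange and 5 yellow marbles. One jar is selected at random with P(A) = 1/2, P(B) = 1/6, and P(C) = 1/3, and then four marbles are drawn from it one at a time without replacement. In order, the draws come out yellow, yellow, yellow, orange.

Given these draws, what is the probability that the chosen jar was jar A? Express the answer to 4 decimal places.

The likelihood of the observed sequence under each hypothesis: P(data | jar A) = (6/10)(5/9)(4/8)(4/7) = 0.095238; P(data | jar B) = (8/10)(7/9)(6/8)(2/7) = 0.13333; P(data | jar C) = (5/12)(4/11)(3/10)(7/9) = 0.035354.
The prior-weighted likelihoods are 1/2 · 0.095238 = 0.047619, 1/6 · 0.13333 = 0.022222, 1/3 · 0.035354 = 0.011785; with total 0.081626.
Hence P(jar A | data) = (0.047619) / (0.081626) = 0.58338.

0.5834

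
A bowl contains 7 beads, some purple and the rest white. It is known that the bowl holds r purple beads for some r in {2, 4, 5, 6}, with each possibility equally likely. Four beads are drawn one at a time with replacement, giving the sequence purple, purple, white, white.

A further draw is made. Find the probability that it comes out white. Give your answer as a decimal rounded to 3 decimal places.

0.439

For each hypothesis, P(data | H) works out to: P(data | r = 2) = (2/7)(2/7)(5/7)(5/7) = 0.041649; P(data | r = 4) = (4/7)(4/7)(3/7)(3/7) = 0.059975; P(data | r = 5) = (5/7)(5/7)(2/7)(2/7) = 0.041649; P(data | r = 6) = (6/7)(6/7)(1/7)(1/7) = 0.014994.
Multiplying each by its prior: 1/4 · 0.041649 = 0.010412, 1/4 · 0.059975 = 0.014994, 1/4 · 0.041649 = 0.010412, 1/4 · 0.014994 = 0.0037484; these sum to 0.039567.
The posterior is then P(r = 2 | data) = 0.26316, P(r = 4 | data) = 0.37895, P(r = 5 | data) = 0.26316, P(r = 6 | data) = 0.094737.
The predictive probability is P(white next | data) = (5/7)(0.26316) + (3/7)(0.37895) + (2/7)(0.26316) + (1/7)(0.094737) = 0.4391.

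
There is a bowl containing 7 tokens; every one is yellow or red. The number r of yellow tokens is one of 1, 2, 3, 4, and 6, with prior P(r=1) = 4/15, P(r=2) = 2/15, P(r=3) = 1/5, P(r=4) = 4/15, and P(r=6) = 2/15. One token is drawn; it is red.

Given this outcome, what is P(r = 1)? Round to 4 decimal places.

Under each hypothesis, the probability of this draw is: P(data | r = 1) = (6/7) = 6/7; P(data | r = 2) = (5/7) = 5/7; P(data | r = 3) = (4/7) = 4/7; P(data | r = 4) = (3/7) = 3/7; P(data | r = 6) = (1/7) = 1/7.
Multiplying each by its prior: 4/15 · 6/7 = 8/35, 2/15 · 5/7 = 2/21, 1/5 · 4/7 = 4/35, 4/15 · 3/7 = 4/35, 2/15 · 1/7 = 2/105; with total 4/7.
By Bayes' rule, P(r = 1 | data) = (8/35) / (4/7) = 2/5.

0.4000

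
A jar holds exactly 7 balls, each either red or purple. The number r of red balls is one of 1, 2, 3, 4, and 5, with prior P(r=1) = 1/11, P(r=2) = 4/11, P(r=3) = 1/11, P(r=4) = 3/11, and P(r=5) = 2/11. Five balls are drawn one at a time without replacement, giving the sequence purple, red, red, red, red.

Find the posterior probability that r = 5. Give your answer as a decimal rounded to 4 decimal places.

For each hypothesis, P(data | H) works out to: P(data | r = 1) = (6/7)(1/6)(0/5) = 0; P(data | r = 2) = (5/7)(2/6)(1/5)(0/4) = 0; P(data | r = 3) = (4/7)(3/6)(2/5)(1/4)(0/3) = 0; P(data | r = 4) = (3/7)(4/6)(3/5)(2/4)(1/3) = 0.028571; P(data | r = 5) = (2/7)(5/6)(4/5)(3/4)(2/3) = 0.095238.
The prior-weighted likelihoods are 1/11 · 0 = 0, 4/11 · 0 = 0, 1/11 · 0 = 0, 3/11 · 0.028571 = 0.0077922, 2/11 · 0.095238 = 0.017316; summing to 0.025108.
By Bayes' rule, P(r = 5 | data) = (0.017316) / (0.025108) = 0.68966.

0.6897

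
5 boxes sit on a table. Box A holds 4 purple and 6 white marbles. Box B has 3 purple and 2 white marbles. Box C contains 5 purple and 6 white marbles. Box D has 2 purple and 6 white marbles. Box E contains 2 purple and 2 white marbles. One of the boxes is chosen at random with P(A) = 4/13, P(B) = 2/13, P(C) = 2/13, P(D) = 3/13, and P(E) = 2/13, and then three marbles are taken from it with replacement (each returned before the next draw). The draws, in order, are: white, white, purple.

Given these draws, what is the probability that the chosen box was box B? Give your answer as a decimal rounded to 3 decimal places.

Under each hypothesis, the probability of the observed sequence is: P(data | box A) = (6/10)(6/10)(4/10) = 0.144; P(data | box B) = (2/5)(2/5)(3/5) = 0.096; P(data | box C) = (6/11)(6/11)(5/11) = 0.13524; P(data | box D) = (6/8)(6/8)(2/8) = 0.14062; P(data | box E) = (2/4)(2/4)(2/4) = 0.125.
Weighting by the prior gives 4/13 · 0.144 = 0.044308, 2/13 · 0.096 = 0.014769, 2/13 · 0.13524 = 0.020806, 3/13 · 0.14062 = 0.032452, 2/13 · 0.125 = 0.019231; summing to 0.13157.
Hence P(box B | data) = (0.014769) / (0.13157) = 0.11226.

0.112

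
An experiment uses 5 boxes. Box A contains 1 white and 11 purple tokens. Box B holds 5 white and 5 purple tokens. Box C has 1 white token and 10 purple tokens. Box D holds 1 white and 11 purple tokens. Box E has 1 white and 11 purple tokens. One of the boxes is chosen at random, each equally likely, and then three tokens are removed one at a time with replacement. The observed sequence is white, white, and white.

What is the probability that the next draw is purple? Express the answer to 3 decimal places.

0.508

Under each hypothesis, the probability of the observed sequence is: P(data | box A) = (1/12)(1/12)(1/12) = 0.0005787; P(data | box B) = (5/10)(5/10)(5/10) = 0.125; P(data | box C) = (1/11)(1/11)(1/11) = 0.00075131; P(data | box D) = (1/12)(1/12)(1/12) = 0.0005787; P(data | box E) = (1/12)(1/12)(1/12) = 0.0005787.
The prior-weighted likelihoods are 1/5 · 0.0005787 = 0.00011574, 1/5 · 0.125 = 0.025, 1/5 · 0.00075131 = 0.00015026, 1/5 · 0.0005787 = 0.00011574, 1/5 · 0.0005787 = 0.00011574; summing to 0.025497.
Dividing through by the total gives posterior P(box A | data) = 0.0045393, P(box B | data) = 0.98049, P(box C | data) = 0.0058932, P(box D | data) = 0.0045393, P(box E | data) = 0.0045393.
So P(purple next | data) = Σ P(purple next | H) P(H | data) = (11/12)(0.0045393) + (1/2)(0.98049) + (10/11)(0.0058932) + (11/12)(0.0045393) + (11/12)(0.0045393) = 0.50808.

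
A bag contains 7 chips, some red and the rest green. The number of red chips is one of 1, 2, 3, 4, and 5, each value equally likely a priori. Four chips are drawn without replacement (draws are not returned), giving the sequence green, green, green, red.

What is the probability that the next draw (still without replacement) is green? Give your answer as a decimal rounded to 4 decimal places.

Under each hypothesis, the probability of the observed sequence is: P(data | r = 1) = (6/7)(5/6)(4/5)(1/4) = 1/7; P(data | r = 2) = (5/7)(4/6)(3/5)(2/4) = 1/7; P(data | r = 3) = (4/7)(3/6)(2/5)(3/4) = 3/35; P(data | r = 4) = (3/7)(2/6)(1/5)(4/4) = 1/35; P(data | r = 5) = (2/7)(1/6)(0/5) = 0.
Multiplying each by its prior: 1/5 · 1/7 = 1/35, 1/5 · 1/7 = 1/35, 1/5 · 3/35 = 3/175, 1/5 · 1/35 = 1/175, 1/5 · 0 = 0; with total 2/25.
The posterior is then P(r = 1 | data) = 5/14, P(r = 2 | data) = 5/14, P(r = 3 | data) = 3/14, P(r = 4 | data) = 1/14, P(r = 5 | data) = 0.
Averaging over the posterior, P(green next | data) = (1)(5/14) + (2/3)(5/14) + (1/3)(3/14) + (0)(1/14) = 2/3.

0.6667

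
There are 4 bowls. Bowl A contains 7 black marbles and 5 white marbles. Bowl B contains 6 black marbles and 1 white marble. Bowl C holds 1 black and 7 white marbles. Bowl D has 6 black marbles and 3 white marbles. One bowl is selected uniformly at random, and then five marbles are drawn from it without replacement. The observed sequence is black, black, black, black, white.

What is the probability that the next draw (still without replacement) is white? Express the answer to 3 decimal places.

0.236

Under each hypothesis, the probability of the observed sequence is: P(data | bowl A) = (7/12)(6/11)(5/10)(4/9)(5/8) = 0.044192; P(data | bowl B) = (6/7)(5/6)(4/5)(3/4)(1/3) = 0.14286; P(data | bowl C) = (1/8)(0/7) = 0; P(data | bowl D) = (6/9)(5/8)(4/7)(3/6)(3/5) = 0.071429.
The prior-weighted likelihoods are 1/4 · 0.044192 = 0.011048, 1/4 · 0.14286 = 0.035714, 1/4 · 0 = 0, 1/4 · 0.071429 = 0.017857; summing to 0.064619.
Dividing through by the total gives posterior P(bowl A | data) = 0.17097, P(bowl B | data) = 0.55269, P(bowl C | data) = 0, P(bowl D | data) = 0.27634.
Averaging over the posterior, P(white next | data) = (4/7)(0.17097) + (0)(0.55269) + (1/2)(0.27634) = 0.23587.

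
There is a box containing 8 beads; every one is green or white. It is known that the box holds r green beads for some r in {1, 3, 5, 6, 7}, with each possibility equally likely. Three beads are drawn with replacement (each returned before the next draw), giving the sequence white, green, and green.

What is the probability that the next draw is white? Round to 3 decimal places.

0.349

Under each hypothesis, the probability of the observed sequence is: P(data | r = 1) = (7/8)(1/8)(1/8) = 0.013672; P(data | r = 3) = (5/8)(3/8)(3/8) = 0.087891; P(data | r = 5) = (3/8)(5/8)(5/8) = 0.14648; P(data | r = 6) = (2/8)(6/8)(6/8) = 0.14062; P(data | r = 7) = (1/8)(7/8)(7/8) = 0.095703.
The prior-weighted likelihoods are 1/5 · 0.013672 = 0.0027344, 1/5 · 0.087891 = 0.017578, 1/5 · 0.14648 = 0.029297, 1/5 · 0.14062 = 0.028125, 1/5 · 0.095703 = 0.019141; with total 0.096875.
The posterior is then P(r = 1 | data) = 0.028226, P(r = 3 | data) = 0.18145, P(r = 5 | data) = 0.30242, P(r = 6 | data) = 0.29032, P(r = 7 | data) = 0.19758.
Averaging over the posterior, P(white next | data) = (7/8)(0.028226) + (5/8)(0.18145) + (3/8)(0.30242) + (1/4)(0.29032) + (1/8)(0.19758) = 0.34879.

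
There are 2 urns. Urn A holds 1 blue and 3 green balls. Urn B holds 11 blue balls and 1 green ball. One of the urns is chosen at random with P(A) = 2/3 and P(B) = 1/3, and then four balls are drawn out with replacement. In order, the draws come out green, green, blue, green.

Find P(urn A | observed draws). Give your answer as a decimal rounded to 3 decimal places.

0.997

For each hypothesis, P(data | H) works out to: P(data | urn A) = (3/4)(3/4)(1/4)(3/4) = 0.10547; P(data | urn B) = (1/12)(1/12)(11/12)(1/12) = 0.00053048.
Weighting by the prior gives 2/3 · 0.10547 = 0.070312, 1/3 · 0.00053048 = 0.00017683; these sum to 0.070489.
By Bayes' rule, P(urn A | data) = (0.070312) / (0.070489) = 0.99749.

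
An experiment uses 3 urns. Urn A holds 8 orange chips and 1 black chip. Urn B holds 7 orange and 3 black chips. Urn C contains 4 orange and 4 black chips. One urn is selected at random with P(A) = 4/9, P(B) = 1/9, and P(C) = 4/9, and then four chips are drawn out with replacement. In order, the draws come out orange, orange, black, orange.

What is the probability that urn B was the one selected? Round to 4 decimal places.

0.1547

The likelihood of the observed sequence under each hypothesis: P(data | urn A) = (8/9)(8/9)(1/9)(8/9) = 0.078037; P(data | urn B) = (7/10)(7/10)(3/10)(7/10) = 0.1029; P(data | urn C) = (4/8)(4/8)(4/8)(4/8) = 0.0625.
Weighting by the prior gives 4/9 · 0.078037 = 0.034683, 1/9 · 0.1029 = 0.011433, 4/9 · 0.0625 = 0.027778; these sum to 0.073894.
By Bayes' rule, P(urn B | data) = (0.011433) / (0.073894) = 0.15473.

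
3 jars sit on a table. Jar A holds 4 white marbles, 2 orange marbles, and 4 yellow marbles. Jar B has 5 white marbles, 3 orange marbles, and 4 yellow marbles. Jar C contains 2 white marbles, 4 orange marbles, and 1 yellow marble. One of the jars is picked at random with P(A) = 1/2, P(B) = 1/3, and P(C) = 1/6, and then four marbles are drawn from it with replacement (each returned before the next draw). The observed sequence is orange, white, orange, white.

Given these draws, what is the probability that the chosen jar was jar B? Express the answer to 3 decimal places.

For each hypothesis, P(data | H) works out to: P(data | jar A) = (2/10)(4/10)(2/10)(4/10) = 0.0064; P(data | jar B) = (3/12)(5/12)(3/12)(5/12) = 0.010851; P(data | jar C) = (4/7)(2/7)(4/7)(2/7) = 0.026656.
The prior-weighted likelihoods are 1/2 · 0.0064 = 0.0032, 1/3 · 0.010851 = 0.0036169, 1/6 · 0.026656 = 0.0044426; with total 0.011259.
Hence P(jar B | data) = (0.0036169) / (0.011259) = 0.32123.

0.321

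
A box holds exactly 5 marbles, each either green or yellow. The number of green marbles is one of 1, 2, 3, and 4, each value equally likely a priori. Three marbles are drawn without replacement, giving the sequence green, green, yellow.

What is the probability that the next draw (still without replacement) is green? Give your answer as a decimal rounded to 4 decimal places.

0.6000

Compute the likelihood of the observed sequence for each case: P(data | r = 1) = (1/5)(0/4) = 0; P(data | r = 2) = (2/5)(1/4)(3/3) = 1/10; P(data | r = 3) = (3/5)(2/4)(2/3) = 1/5; P(data | r = 4) = (4/5)(3/4)(1/3) = 1/5.
Weighting by the prior gives 1/4 · 0 = 0, 1/4 · 1/10 = 1/40, 1/4 · 1/5 = 1/20, 1/4 · 1/5 = 1/20; summing to 1/8.
The posterior is then P(r = 1 | data) = 0, P(r = 2 | data) = 1/5, P(r = 3 | data) = 2/5, P(r = 4 | data) = 2/5.
The predictive probability is P(green next | data) = (0)(1/5) + (1/2)(2/5) + (1)(2/5) = 3/5.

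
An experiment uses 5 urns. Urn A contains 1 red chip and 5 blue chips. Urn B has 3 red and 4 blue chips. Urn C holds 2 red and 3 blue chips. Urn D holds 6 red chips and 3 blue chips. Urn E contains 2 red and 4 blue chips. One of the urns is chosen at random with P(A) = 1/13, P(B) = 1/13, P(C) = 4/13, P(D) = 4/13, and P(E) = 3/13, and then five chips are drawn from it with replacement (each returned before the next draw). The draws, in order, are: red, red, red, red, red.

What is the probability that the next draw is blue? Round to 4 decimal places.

0.3645

Compute the likelihood of the observed sequence for each case: P(data | urn A) = (1/6)(1/6)(1/6)(1/6)(1/6) = 0.0001286; P(data | urn B) = (3/7)(3/7)(3/7)(3/7)(3/7) = 0.014458; P(data | urn C) = (2/5)(2/5)(2/5)(2/5)(2/5) = 0.01024; P(data | urn D) = (6/9)(6/9)(6/9)(6/9)(6/9) = 0.13169; P(data | urn E) = (2/6)(2/6)(2/6)(2/6)(2/6) = 0.0041152.
Multiplying each by its prior: 1/13 · 0.0001286 = 9.8924e-06, 1/13 · 0.014458 = 0.0011122, 4/13 · 0.01024 = 0.0031508, 4/13 · 0.13169 = 0.040519, 3/13 · 0.0041152 = 0.00094967; these sum to 0.045742.
Dividing through by the total gives posterior P(urn A | data) = 0.00021627, P(urn B | data) = 0.024314, P(urn C | data) = 0.068882, P(urn D | data) = 0.88583, P(urn E | data) = 0.020762.
So P(blue next | data) = Σ P(blue next | H) P(H | data) = (5/6)(0.00021627) + (4/7)(0.024314) + (3/5)(0.068882) + (1/3)(0.88583) + (2/3)(0.020762) = 0.36452.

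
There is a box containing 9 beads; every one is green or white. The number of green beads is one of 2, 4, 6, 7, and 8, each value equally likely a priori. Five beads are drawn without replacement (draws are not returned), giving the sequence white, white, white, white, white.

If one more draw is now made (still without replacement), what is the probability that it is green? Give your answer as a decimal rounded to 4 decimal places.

0.5227

For each hypothesis, P(data | H) works out to: P(data | r = 2) = (7/9)(6/8)(5/7)(4/6)(3/5) = 1/6; P(data | r = 4) = (5/9)(4/8)(3/7)(2/6)(1/5) = 1/126; P(data | r = 6) = (3/9)(2/8)(1/7)(0/6) = 0; P(data | r = 7) = (2/9)(1/8)(0/7) = 0; P(data | r = 8) = (1/9)(0/8) = 0.
The prior-weighted likelihoods are 1/5 · 1/6 = 1/30, 1/5 · 1/126 = 1/630, 1/5 · 0 = 0, 1/5 · 0 = 0, 1/5 · 0 = 0; these sum to 11/315.
Dividing through by the total gives posterior P(r = 2 | data) = 21/22, P(r = 4 | data) = 1/22, P(r = 6 | data) = 0, P(r = 7 | data) = 0, P(r = 8 | data) = 0.
Averaging over the posterior, P(green next | data) = (1/2)(21/22) + (1)(1/22) = 23/44.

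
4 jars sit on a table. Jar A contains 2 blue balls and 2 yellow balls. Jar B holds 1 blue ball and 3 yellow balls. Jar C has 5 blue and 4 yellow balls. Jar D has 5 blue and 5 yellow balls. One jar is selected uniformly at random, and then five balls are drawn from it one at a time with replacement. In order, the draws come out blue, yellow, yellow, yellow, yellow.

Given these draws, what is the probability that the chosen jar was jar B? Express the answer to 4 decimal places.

Compute the likelihood of the observed sequence for each case: P(data | jar A) = (2/4)(2/4)(2/4)(2/4)(2/4) = 0.03125; P(data | jar B) = (1/4)(3/4)(3/4)(3/4)(3/4) = 0.079102; P(data | jar C) = (5/9)(4/9)(4/9)(4/9)(4/9) = 0.021677; P(data | jar D) = (5/10)(5/10)(5/10)(5/10)(5/10) = 0.03125.
Weighting by the prior gives 1/4 · 0.03125 = 0.0078125, 1/4 · 0.079102 = 0.019775, 1/4 · 0.021677 = 0.0054192, 1/4 · 0.03125 = 0.0078125; these sum to 0.04082.
Therefore the posterior P(jar B | data) = (0.019775) / (0.04082) = 0.48446.

0.4845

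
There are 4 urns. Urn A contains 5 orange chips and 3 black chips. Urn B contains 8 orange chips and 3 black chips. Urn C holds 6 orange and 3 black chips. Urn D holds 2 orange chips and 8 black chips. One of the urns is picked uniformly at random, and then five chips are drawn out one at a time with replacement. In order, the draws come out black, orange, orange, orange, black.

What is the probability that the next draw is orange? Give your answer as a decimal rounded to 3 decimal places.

0.646

Compute the likelihood of the observed sequence for each case: P(data | urn A) = (3/8)(5/8)(5/8)(5/8)(3/8) = 0.034332; P(data | urn B) = (3/11)(8/11)(8/11)(8/11)(3/11) = 0.028612; P(data | urn C) = (3/9)(6/9)(6/9)(6/9)(3/9) = 0.032922; P(data | urn D) = (8/10)(2/10)(2/10)(2/10)(8/10) = 0.00512.
The prior-weighted likelihoods are 1/4 · 0.034332 = 0.0085831, 1/4 · 0.028612 = 0.007153, 1/4 · 0.032922 = 0.0082305, 1/4 · 0.00512 = 0.00128; summing to 0.025247.
Normalising, the posterior is P(urn A | data) = 0.33997, P(urn B | data) = 0.28333, P(urn C | data) = 0.326, P(urn D | data) = 0.0507.
The predictive probability is P(orange next | data) = (5/8)(0.33997) + (8/11)(0.28333) + (2/3)(0.326) + (1/5)(0.0507) = 0.64601.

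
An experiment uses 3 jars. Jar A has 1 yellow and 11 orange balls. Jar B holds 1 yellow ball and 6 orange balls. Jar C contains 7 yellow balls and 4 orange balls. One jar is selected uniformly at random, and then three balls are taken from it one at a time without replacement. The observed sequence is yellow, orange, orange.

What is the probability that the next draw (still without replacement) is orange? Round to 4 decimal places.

The likelihood of the observed sequence under each hypothesis: P(data | jar A) = (1/12)(11/11)(10/10) = 0.083333; P(data | jar B) = (1/7)(6/6)(5/5) = 0.14286; P(data | jar C) = (7/11)(4/10)(3/9) = 0.084848.
The prior-weighted likelihoods are 1/3 · 0.083333 = 0.027778, 1/3 · 0.14286 = 0.047619, 1/3 · 0.084848 = 0.028283; with total 0.10368.
Normalising, the posterior is P(jar A | data) = 0.26792, P(jar B | data) = 0.45929, P(jar C | data) = 0.27279.
The predictive probability is P(orange next | data) = (1)(0.26792) + (1)(0.45929) + (1/4)(0.27279) = 0.79541.

0.7954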